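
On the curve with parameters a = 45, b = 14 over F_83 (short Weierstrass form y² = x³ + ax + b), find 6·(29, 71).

(43, 45)

Write P = (29, 71).
Repeated addition: build up to 6P.
2P: tangent at (29, 71): λ = (3·29² + 45)/(2·71) ≡ 78/59. 59⁻¹ ≡ 38 (mod 83), so λ ≡ 78·38 ≡ 59.
  x = λ² - 29 - 29 = 3481 - 58 ≡ 20; y = λ·(29 - 20) - 71 ≡ 45. → (20, 45)
3P: (20, 45) + (29, 71). λ = (71 - 45)/(29 - 20) ≡ 26/9 mod 83. 9⁻¹ ≡ 37 (mod 83), so λ ≡ 49.
  x = λ² - 20 - 29 = 2401 - 49 ≡ 28; y = λ·(20 - 28) - 45 ≡ 61. → (28, 61)
4P: (28, 61) + (29, 71). λ = (71 - 61)/(29 - 28) ≡ 10/1 mod 83. 1⁻¹ ≡ 1 (mod 83), so λ ≡ 10.
  x = λ² - 28 - 29 = 100 - 57 ≡ 43; y = λ·(28 - 43) - 61 ≡ 38. → (43, 38)
5P: (43, 38) + (29, 71). λ = (71 - 38)/(29 - 43) ≡ 33/69 mod 83. 69⁻¹ ≡ 77 (mod 83), so λ ≡ 51.
  x = λ² - 43 - 29 = 2601 - 72 ≡ 39; y = λ·(43 - 39) - 38 ≡ 0. → (39, 0)
6P: (39, 0) + (29, 71). λ = (71 - 0)/(29 - 39) ≡ 71/73 mod 83. 73⁻¹ ≡ 58 (mod 83) since 73·58 = 4234 ≡ 1, so λ ≡ 51.
  x = λ² - 39 - 29 = 2601 - 68 ≡ 43; y = λ·(39 - 43) - 0 ≡ 45. → (43, 45)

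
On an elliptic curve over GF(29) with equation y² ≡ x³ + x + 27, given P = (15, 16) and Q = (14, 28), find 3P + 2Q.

First 3P:
Repeated addition: build up to 3P.
2P: tangent at (15, 16): λ = (3·15² + 1)/(2·16) ≡ 9/3. 3⁻¹ ≡ 10 (mod 29) since 3·10 = 30 ≡ 1, so λ ≡ 9·10 ≡ 3.
  x = λ² - 15 - 15 = 9 - 30 ≡ 8; y = λ·(15 - 8) - 16 ≡ 5. → (8, 5)
3P: (8, 5) + (15, 16). λ = (16 - 5)/(15 - 8) ≡ 11/7 mod 29. 7⁻¹ ≡ 25 (mod 29), so λ ≡ 14.
  x = λ² - 8 - 15 = 196 - 23 ≡ 28; y = λ·(8 - 28) - 5 ≡ 5. → (28, 5)
3P = (28, 5).
Next 2Q:
Repeated addition: build up to 2Q.
2Q: tangent at (14, 28): λ = (3·14² + 1)/(2·28) ≡ 9/27. 27⁻¹ ≡ 14 (mod 29) since 27·14 = 378 ≡ 1, so λ ≡ 9·14 ≡ 10.
  x = λ² - 14 - 14 = 100 - 28 ≡ 14; y = λ·(14 - 14) - 28 ≡ 1. → (14, 1)
2Q = (14, 1).
Finally 3P + 2Q:
(28, 5) + (14, 1). λ = (1 - 5)/(14 - 28) ≡ 25/15 mod 29. 15⁻¹ ≡ 2 (mod 29), so λ ≡ 21.
  x = λ² - 28 - 14 = 441 - 42 ≡ 22; y = λ·(28 - 22) - 5 ≡ 5. → (22, 5)

(22, 5)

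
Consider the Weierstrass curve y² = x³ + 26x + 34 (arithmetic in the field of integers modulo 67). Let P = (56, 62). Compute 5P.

(36, 18)

Double-and-add on 5 = (101)₂. Start with P = (56, 62) for the leading 1-bit.
double: tangent at (56, 62): λ = (3·56² + 26)/(2·62) ≡ 54/57. 57⁻¹ ≡ 20 (mod 67), so λ ≡ 54·20 ≡ 8.
  x = λ² - 56 - 56 = 64 - 112 ≡ 19; y = λ·(56 - 19) - 62 ≡ 33. → (19, 33)
double: tangent at (19, 33): λ = (3·19² + 26)/(2·33) ≡ 37/66. 66⁻¹ ≡ 66 (mod 67), so λ ≡ 37·66 ≡ 30.
  x = λ² - 19 - 19 = 900 - 38 ≡ 58; y = λ·(19 - 58) - 33 ≡ 3. → (58, 3)
add P: (58, 3) + (56, 62). λ = (62 - 3)/(56 - 58) ≡ 59/65 mod 67. 65⁻¹ ≡ 33 (mod 67), so λ ≡ 4.
  x = λ² - 58 - 56 = 16 - 114 ≡ 36; y = λ·(58 - 36) - 3 ≡ 18. → (36, 18)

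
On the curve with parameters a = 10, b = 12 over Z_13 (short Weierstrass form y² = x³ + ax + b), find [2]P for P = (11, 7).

tangent at (11, 7): λ = (3·11² + 10)/(2·7) ≡ 9/1. 1⁻¹ ≡ 1 (mod 13) since 1·1 = 1 ≡ 1, so λ ≡ 9·1 ≡ 9.
  x = λ² - 11 - 11 = 81 - 22 ≡ 7; y = λ·(11 - 7) - 7 ≡ 3. → (7, 3)

(7, 3)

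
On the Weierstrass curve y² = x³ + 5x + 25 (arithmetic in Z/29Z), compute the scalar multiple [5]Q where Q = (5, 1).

(22, 16)

Double-and-add on 5 = (101)₂. Start with Q = (5, 1) for the leading 1-bit.
double: tangent at (5, 1): λ = (3·5² + 5)/(2·1) ≡ 22/2. 2⁻¹ ≡ 15 (mod 29), so λ ≡ 22·15 ≡ 11.
  x = λ² - 5 - 5 = 121 - 10 ≡ 24; y = λ·(5 - 24) - 1 ≡ 22. → (24, 22)
double: tangent at (24, 22): λ = (3·24² + 5)/(2·22) ≡ 22/15. 15⁻¹ ≡ 2 (mod 29), so λ ≡ 22·2 ≡ 15.
  x = λ² - 24 - 24 = 225 - 48 ≡ 3; y = λ·(24 - 3) - 22 ≡ 3. → (3, 3)
add Q: (3, 3) + (5, 1). λ = (1 - 3)/(5 - 3) ≡ 27/2 mod 29. 2⁻¹ ≡ 15 (mod 29), so λ ≡ 28.
  x = λ² - 3 - 5 = 784 - 8 ≡ 22; y = λ·(3 - 22) - 3 ≡ 16. → (22, 16)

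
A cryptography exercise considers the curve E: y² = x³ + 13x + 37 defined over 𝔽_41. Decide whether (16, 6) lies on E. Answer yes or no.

yes

y² = 6² ≡ 36; x³ + 13x + 37 = 4341 ≡ 36 (mod 41). 36 = 36.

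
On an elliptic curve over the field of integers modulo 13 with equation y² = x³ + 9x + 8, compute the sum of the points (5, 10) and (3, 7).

(5, 10) + (3, 7). λ = (7 - 10)/(3 - 5) ≡ 10/11 mod 13. 11⁻¹ ≡ 6 (mod 13) since 11·6 = 66 ≡ 1, so λ ≡ 8.
  x = λ² - 5 - 3 = 64 - 8 ≡ 4; y = λ·(5 - 4) - 10 ≡ 11. → (4, 11)

(4, 11)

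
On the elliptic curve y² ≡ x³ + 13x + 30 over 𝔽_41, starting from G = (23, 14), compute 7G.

(20, 7)

Repeated addition: build up to 7G.
2G: tangent at (23, 14): λ = (3·23² + 13)/(2·14) ≡ 1/28. 28⁻¹ ≡ 22 (mod 41) since 28·22 = 616 ≡ 1, so λ ≡ 1·22 ≡ 22.
  x = λ² - 23 - 23 = 484 - 46 ≡ 28; y = λ·(23 - 28) - 14 ≡ 40. → (28, 40)
3G: (28, 40) + (23, 14). λ = (14 - 40)/(23 - 28) ≡ 15/36 mod 41. 36⁻¹ ≡ 8 (mod 41) since 36·8 = 288 ≡ 1, so λ ≡ 38.
  x = λ² - 28 - 23 = 1444 - 51 ≡ 40; y = λ·(28 - 40) - 40 ≡ 37. → (40, 37)
4G: (40, 37) + (23, 14). λ = (14 - 37)/(23 - 40) ≡ 18/24 mod 41. 24⁻¹ ≡ 12 (mod 41), so λ ≡ 11.
  x = λ² - 40 - 23 = 121 - 63 ≡ 17; y = λ·(40 - 17) - 37 ≡ 11. → (17, 11)
5G: (17, 11) + (23, 14). λ = (14 - 11)/(23 - 17) ≡ 3/6 mod 41. 6⁻¹ ≡ 7 (mod 41), so λ ≡ 21.
  x = λ² - 17 - 23 = 441 - 40 ≡ 32; y = λ·(17 - 32) - 11 ≡ 2. → (32, 2)
6G: (32, 2) + (23, 14). λ = (14 - 2)/(23 - 32) ≡ 12/32 mod 41. 32⁻¹ ≡ 9 (mod 41) since 32·9 = 288 ≡ 1, so λ ≡ 26.
  x = λ² - 32 - 23 = 676 - 55 ≡ 6; y = λ·(32 - 6) - 2 ≡ 18. → (6, 18)
7G: (6, 18) + (23, 14). λ = (14 - 18)/(23 - 6) ≡ 37/17 mod 41. 17⁻¹ ≡ 29 (mod 41) since 17·29 = 493 ≡ 1, so λ ≡ 7.
  x = λ² - 6 - 23 = 49 - 29 ≡ 20; y = λ·(6 - 20) - 18 ≡ 7. → (20, 7)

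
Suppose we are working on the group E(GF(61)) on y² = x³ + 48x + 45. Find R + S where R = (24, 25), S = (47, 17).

(60, 22)

(24, 25) + (47, 17). λ = (17 - 25)/(47 - 24) ≡ 53/23 mod 61. 23⁻¹ ≡ 8 (mod 61), so λ ≡ 58.
  x = λ² - 24 - 47 = 3364 - 71 ≡ 60; y = λ·(24 - 60) - 25 ≡ 22. → (60, 22)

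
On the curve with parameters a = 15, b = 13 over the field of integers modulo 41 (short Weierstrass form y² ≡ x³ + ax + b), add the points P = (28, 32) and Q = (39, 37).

(23, 15)

(28, 32) + (39, 37). λ = (37 - 32)/(39 - 28) ≡ 5/11 mod 41. 11⁻¹ ≡ 15 (mod 41) since 11·15 = 165 ≡ 1, so λ ≡ 34.
  x = λ² - 28 - 39 = 1156 - 67 ≡ 23; y = λ·(28 - 23) - 32 ≡ 15. → (23, 15)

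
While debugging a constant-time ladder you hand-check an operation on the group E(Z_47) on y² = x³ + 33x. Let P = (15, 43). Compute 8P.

Double-and-add on 8 = (1000)₂. Start with P = (15, 43) for the leading 1-bit.
double: tangent at (15, 43): λ = (3·15² + 33)/(2·43) ≡ 3/39. 39⁻¹ ≡ 41 (mod 47), so λ ≡ 3·41 ≡ 29.
  x = λ² - 15 - 15 = 841 - 30 ≡ 12; y = λ·(15 - 12) - 43 ≡ 44. → (12, 44)
double: tangent at (12, 44): λ = (3·12² + 33)/(2·44) ≡ 42/41. 41⁻¹ ≡ 39 (mod 47), so λ ≡ 42·39 ≡ 40.
  x = λ² - 12 - 12 = 1600 - 24 ≡ 25; y = λ·(12 - 25) - 44 ≡ 0. → (25, 0)
double: (25, 0) + (25, 0): same x and y₁ ≡ -y₂, so the sum is O.

O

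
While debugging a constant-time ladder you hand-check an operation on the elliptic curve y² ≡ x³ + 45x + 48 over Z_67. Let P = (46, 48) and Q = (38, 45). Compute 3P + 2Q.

(32, 32)

First 3P:
Repeated addition: build up to 3P.
2P: tangent at (46, 48): λ = (3·46² + 45)/(2·48) ≡ 28/29. 29⁻¹ ≡ 37 (mod 67), so λ ≡ 28·37 ≡ 31.
  x = λ² - 46 - 46 = 961 - 92 ≡ 65; y = λ·(46 - 65) - 48 ≡ 33. → (65, 33)
3P: (65, 33) + (46, 48). λ = (48 - 33)/(46 - 65) ≡ 15/48 mod 67. 48⁻¹ ≡ 7 (mod 67), so λ ≡ 38.
  x = λ² - 65 - 46 = 1444 - 111 ≡ 60; y = λ·(65 - 60) - 33 ≡ 23. → (60, 23)
3P = (60, 23).
Next 2Q:
Repeated addition: build up to 2Q.
2Q: tangent at (38, 45): λ = (3·38² + 45)/(2·45) ≡ 22/23. 23⁻¹ ≡ 35 (mod 67), so λ ≡ 22·35 ≡ 33.
  x = λ² - 38 - 38 = 1089 - 76 ≡ 8; y = λ·(38 - 8) - 45 ≡ 7. → (8, 7)
2Q = (8, 7).
Finally 3P + 2Q:
(60, 23) + (8, 7). λ = (7 - 23)/(8 - 60) ≡ 51/15 mod 67. 15⁻¹ ≡ 9 (mod 67) since 15·9 = 135 ≡ 1, so λ ≡ 57.
  x = λ² - 60 - 8 = 3249 - 68 ≡ 32; y = λ·(60 - 32) - 23 ≡ 32. → (32, 32)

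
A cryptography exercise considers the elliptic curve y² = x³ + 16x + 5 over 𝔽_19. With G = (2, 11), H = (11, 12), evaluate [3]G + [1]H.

First 3G:
Repeated addition: build up to 3G.
2G: tangent at (2, 11): λ = (3·2² + 16)/(2·11) ≡ 9/3. 3⁻¹ ≡ 13 (mod 19), so λ ≡ 9·13 ≡ 3.
  x = λ² - 2 - 2 = 9 - 4 ≡ 5; y = λ·(2 - 5) - 11 ≡ 18. → (5, 18)
3G: (5, 18) + (2, 11). λ = (11 - 18)/(2 - 5) ≡ 12/16 mod 19. 16⁻¹ ≡ 6 (mod 19) since 16·6 = 96 ≡ 1, so λ ≡ 15.
  x = λ² - 5 - 2 = 225 - 7 ≡ 9; y = λ·(5 - 9) - 18 ≡ 17. → (9, 17)
3G = (9, 17).
Finally 3G + H:
(9, 17) + (11, 12). λ = (12 - 17)/(11 - 9) ≡ 14/2 mod 19. 2⁻¹ ≡ 10 (mod 19), so λ ≡ 7.
  x = λ² - 9 - 11 = 49 - 20 ≡ 10; y = λ·(9 - 10) - 17 ≡ 14. → (10, 14)

(10, 14)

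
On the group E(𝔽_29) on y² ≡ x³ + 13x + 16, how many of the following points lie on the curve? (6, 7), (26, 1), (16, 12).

2

(6, 7): 7² ≡ 20, rhs ≡ 20 → on.
(26, 1): 1² ≡ 1, rhs ≡ 8 → off.
(16, 12): 12² ≡ 28, rhs ≡ 28 → on.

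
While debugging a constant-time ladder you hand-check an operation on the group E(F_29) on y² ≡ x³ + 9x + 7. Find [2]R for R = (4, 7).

tangent at (4, 7): λ = (3·4² + 9)/(2·7) ≡ 28/14. 14⁻¹ ≡ 27 (mod 29) since 14·27 = 378 ≡ 1, so λ ≡ 28·27 ≡ 2.
  x = λ² - 4 - 4 = 4 - 8 ≡ 25; y = λ·(4 - 25) - 7 ≡ 9. → (25, 9)

(25, 9)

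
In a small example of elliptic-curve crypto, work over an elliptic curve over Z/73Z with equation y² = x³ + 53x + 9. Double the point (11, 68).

(50, 36)

tangent at (11, 68): λ = (3·11² + 53)/(2·68) ≡ 51/63. 63⁻¹ ≡ 51 (mod 73) since 63·51 = 3213 ≡ 1, so λ ≡ 51·51 ≡ 46.
  x = λ² - 11 - 11 = 2116 - 22 ≡ 50; y = λ·(11 - 50) - 68 ≡ 36. → (50, 36)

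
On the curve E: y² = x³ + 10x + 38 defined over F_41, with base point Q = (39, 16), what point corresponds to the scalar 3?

(39, 25)

Repeated addition: build up to 3Q.
2Q: tangent at (39, 16): λ = (3·39² + 10)/(2·16) ≡ 22/32. 32⁻¹ ≡ 9 (mod 41), so λ ≡ 22·9 ≡ 34.
  x = λ² - 39 - 39 = 1156 - 78 ≡ 12; y = λ·(39 - 12) - 16 ≡ 0. → (12, 0)
3Q: (12, 0) + (39, 16). λ = (16 - 0)/(39 - 12) ≡ 16/27 mod 41. 27⁻¹ ≡ 38 (mod 41) since 27·38 = 1026 ≡ 1, so λ ≡ 34.
  x = λ² - 12 - 39 = 1156 - 51 ≡ 39; y = λ·(12 - 39) - 0 ≡ 25. → (39, 25)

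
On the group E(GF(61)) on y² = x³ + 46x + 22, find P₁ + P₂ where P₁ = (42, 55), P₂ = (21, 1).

(42, 55) + (21, 1). λ = (1 - 55)/(21 - 42) ≡ 7/40 mod 61. 40⁻¹ ≡ 29 (mod 61), so λ ≡ 20.
  x = λ² - 42 - 21 = 400 - 63 ≡ 32; y = λ·(42 - 32) - 55 ≡ 23. → (32, 23)

(32, 23)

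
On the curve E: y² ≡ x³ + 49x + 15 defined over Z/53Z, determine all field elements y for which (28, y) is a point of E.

none

x³ + 49x + 15 = 23339 ≡ 19 (mod 53).
19 is a non-residue mod 53; no y exists.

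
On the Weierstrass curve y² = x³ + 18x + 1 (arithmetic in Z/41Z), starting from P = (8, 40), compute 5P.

(36, 14)

Repeated addition: build up to 5P.
2P: tangent at (8, 40): λ = (3·8² + 18)/(2·40) ≡ 5/39. 39⁻¹ ≡ 20 (mod 41), so λ ≡ 5·20 ≡ 18.
  x = λ² - 8 - 8 = 324 - 16 ≡ 21; y = λ·(8 - 21) - 40 ≡ 13. → (21, 13)
3P: (21, 13) + (8, 40). λ = (40 - 13)/(8 - 21) ≡ 27/28 mod 41. 28⁻¹ ≡ 22 (mod 41) since 28·22 = 616 ≡ 1, so λ ≡ 20.
  x = λ² - 21 - 8 = 400 - 29 ≡ 2; y = λ·(21 - 2) - 13 ≡ 39. → (2, 39)
4P: (2, 39) + (8, 40). λ = (40 - 39)/(8 - 2) ≡ 1/6 mod 41. 6⁻¹ ≡ 7 (mod 41), so λ ≡ 7.
  x = λ² - 2 - 8 = 49 - 10 ≡ 39; y = λ·(2 - 39) - 39 ≡ 30. → (39, 30)
5P: (39, 30) + (8, 40). λ = (40 - 30)/(8 - 39) ≡ 10/10 mod 41. 10⁻¹ ≡ 37 (mod 41) since 10·37 = 370 ≡ 1, so λ ≡ 1.
  x = λ² - 39 - 8 = 1 - 47 ≡ 36; y = λ·(39 - 36) - 30 ≡ 14. → (36, 14)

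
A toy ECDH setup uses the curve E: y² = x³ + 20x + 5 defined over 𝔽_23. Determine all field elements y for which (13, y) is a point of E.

x³ + 20x + 5 = 2462 ≡ 1 (mod 23).
Square roots of 1 mod 23: 1 and 22 (since 1² = 1 ≡ 1).

1, 22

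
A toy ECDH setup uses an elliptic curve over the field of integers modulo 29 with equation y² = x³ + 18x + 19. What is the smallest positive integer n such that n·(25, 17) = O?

6

2P: tangent at (25, 17): λ = (3·25² + 18)/(2·17) ≡ 8/5. 5⁻¹ ≡ 6 (mod 29), so λ ≡ 8·6 ≡ 19.
  x = λ² - 25 - 25 = 361 - 50 ≡ 21; y = λ·(25 - 21) - 17 ≡ 1. → (21, 1)
3P: (21, 1) + (25, 17). λ = (17 - 1)/(25 - 21) ≡ 16/4 mod 29. 4⁻¹ ≡ 22 (mod 29), so λ ≡ 4.
  x = λ² - 21 - 25 = 16 - 46 ≡ 28; y = λ·(21 - 28) - 1 ≡ 0. → (28, 0)
4P: (28, 0) + (25, 17). λ = (17 - 0)/(25 - 28) ≡ 17/26 mod 29. 26⁻¹ ≡ 19 (mod 29) since 26·19 = 494 ≡ 1, so λ ≡ 4.
  x = λ² - 28 - 25 = 16 - 53 ≡ 21; y = λ·(28 - 21) - 0 ≡ 28. → (21, 28)
5P: (21, 28) + (25, 17). λ = (17 - 28)/(25 - 21) ≡ 18/4 mod 29. 4⁻¹ ≡ 22 (mod 29), so λ ≡ 19.
  x = λ² - 21 - 25 = 361 - 46 ≡ 25; y = λ·(21 - 25) - 28 ≡ 12. → (25, 12)
6P: (25, 12) + (25, 17): same x and y₁ ≡ -y₂, so the sum is O.
6P = O, so the order is 6.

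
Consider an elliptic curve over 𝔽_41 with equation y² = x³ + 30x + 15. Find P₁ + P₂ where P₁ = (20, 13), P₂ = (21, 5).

(23, 11)

(20, 13) + (21, 5). λ = (5 - 13)/(21 - 20) ≡ 33/1 mod 41. 1⁻¹ ≡ 1 (mod 41), so λ ≡ 33.
  x = λ² - 20 - 21 = 1089 - 41 ≡ 23; y = λ·(20 - 23) - 13 ≡ 11. → (23, 11)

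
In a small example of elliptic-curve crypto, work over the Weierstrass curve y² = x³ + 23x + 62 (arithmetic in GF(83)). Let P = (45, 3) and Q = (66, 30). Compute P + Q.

(45, 3) + (66, 30). λ = (30 - 3)/(66 - 45) ≡ 27/21 mod 83. 21⁻¹ ≡ 4 (mod 83) since 21·4 = 84 ≡ 1, so λ ≡ 25.
  x = λ² - 45 - 66 = 625 - 111 ≡ 16; y = λ·(45 - 16) - 3 ≡ 58. → (16, 58)

(16, 58)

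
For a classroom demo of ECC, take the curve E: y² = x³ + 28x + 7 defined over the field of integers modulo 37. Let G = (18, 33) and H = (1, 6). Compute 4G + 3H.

(18, 33)

First 4G:
Repeated addition: build up to 4G.
2G: tangent at (18, 33): λ = (3·18² + 28)/(2·33) ≡ 1/29. 29⁻¹ ≡ 23 (mod 37), so λ ≡ 1·23 ≡ 23.
  x = λ² - 18 - 18 = 529 - 36 ≡ 12; y = λ·(18 - 12) - 33 ≡ 31. → (12, 31)
3G: (12, 31) + (18, 33). λ = (33 - 31)/(18 - 12) ≡ 2/6 mod 37. 6⁻¹ ≡ 31 (mod 37), so λ ≡ 25.
  x = λ² - 12 - 18 = 625 - 30 ≡ 3; y = λ·(12 - 3) - 31 ≡ 9. → (3, 9)
4G: (3, 9) + (18, 33). λ = (33 - 9)/(18 - 3) ≡ 24/15 mod 37. 15⁻¹ ≡ 5 (mod 37), so λ ≡ 9.
  x = λ² - 3 - 18 = 81 - 21 ≡ 23; y = λ·(3 - 23) - 9 ≡ 33. → (23, 33)
4G = (23, 33).
Next 3H:
Repeated addition: build up to 3H.
2H: tangent at (1, 6): λ = (3·1² + 28)/(2·6) ≡ 31/12. 12⁻¹ ≡ 34 (mod 37) since 12·34 = 408 ≡ 1, so λ ≡ 31·34 ≡ 18.
  x = λ² - 1 - 1 = 324 - 2 ≡ 26; y = λ·(1 - 26) - 6 ≡ 25. → (26, 25)
3H: (26, 25) + (1, 6). λ = (6 - 25)/(1 - 26) ≡ 18/12 mod 37. 12⁻¹ ≡ 34 (mod 37) since 12·34 = 408 ≡ 1, so λ ≡ 20.
  x = λ² - 26 - 1 = 400 - 27 ≡ 3; y = λ·(26 - 3) - 25 ≡ 28. → (3, 28)
3H = (3, 28).
Finally 4G + 3H:
(23, 33) + (3, 28). λ = (28 - 33)/(3 - 23) ≡ 32/17 mod 37. 17⁻¹ ≡ 24 (mod 37) since 17·24 = 408 ≡ 1, so λ ≡ 28.
  x = λ² - 23 - 3 = 784 - 26 ≡ 18; y = λ·(23 - 18) - 33 ≡ 33. → (18, 33)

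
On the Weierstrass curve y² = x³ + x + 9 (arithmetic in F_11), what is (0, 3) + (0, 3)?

(4, 0)

tangent at (0, 3): λ = (3·0² + 1)/(2·3) ≡ 1/6. 6⁻¹ ≡ 2 (mod 11) since 6·2 = 12 ≡ 1, so λ ≡ 1·2 ≡ 2.
  x = λ² - 0 - 0 = 4 - 0 ≡ 4; y = λ·(0 - 4) - 3 ≡ 0. → (4, 0)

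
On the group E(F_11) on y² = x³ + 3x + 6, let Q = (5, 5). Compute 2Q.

(2, 3)

tangent at (5, 5): λ = (3·5² + 3)/(2·5) ≡ 1/10. 10⁻¹ ≡ 10 (mod 11) since 10·10 = 100 ≡ 1, so λ ≡ 1·10 ≡ 10.
  x = λ² - 5 - 5 = 100 - 10 ≡ 2; y = λ·(5 - 2) - 5 ≡ 3. → (2, 3)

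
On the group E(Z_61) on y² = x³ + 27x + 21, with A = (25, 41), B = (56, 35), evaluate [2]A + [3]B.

First 2A:
Repeated addition: build up to 2A.
2A: tangent at (25, 41): λ = (3·25² + 27)/(2·41) ≡ 11/21. 21⁻¹ ≡ 32 (mod 61), so λ ≡ 11·32 ≡ 47.
  x = λ² - 25 - 25 = 2209 - 50 ≡ 24; y = λ·(25 - 24) - 41 ≡ 6. → (24, 6)
2A = (24, 6).
Next 3B:
Repeated addition: build up to 3B.
2B: tangent at (56, 35): λ = (3·56² + 27)/(2·35) ≡ 41/9. 9⁻¹ ≡ 34 (mod 61) since 9·34 = 306 ≡ 1, so λ ≡ 41·34 ≡ 52.
  x = λ² - 56 - 56 = 2704 - 112 ≡ 30; y = λ·(56 - 30) - 35 ≡ 36. → (30, 36)
3B: (30, 36) + (56, 35). λ = (35 - 36)/(56 - 30) ≡ 60/26 mod 61. 26⁻¹ ≡ 54 (mod 61), so λ ≡ 7.
  x = λ² - 30 - 56 = 49 - 86 ≡ 24; y = λ·(30 - 24) - 36 ≡ 6. → (24, 6)
3B = (24, 6).
Finally 2A + 3B:
tangent at (24, 6): λ = (3·24² + 27)/(2·6) ≡ 47/12. 12⁻¹ ≡ 56 (mod 61), so λ ≡ 47·56 ≡ 9.
  x = λ² - 24 - 24 = 81 - 48 ≡ 33; y = λ·(24 - 33) - 6 ≡ 35. → (33, 35)

(33, 35)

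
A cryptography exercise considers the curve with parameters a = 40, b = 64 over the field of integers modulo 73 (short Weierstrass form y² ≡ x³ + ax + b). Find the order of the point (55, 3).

3

2P: tangent at (55, 3): λ = (3·55² + 40)/(2·3) ≡ 63/6. 6⁻¹ ≡ 61 (mod 73), so λ ≡ 63·61 ≡ 47.
  x = λ² - 55 - 55 = 2209 - 110 ≡ 55; y = λ·(55 - 55) - 3 ≡ 70. → (55, 70)
3P: (55, 70) + (55, 3): same x and y₁ ≡ -y₂, so the sum is ∞.
3P = ∞, so the order is 3.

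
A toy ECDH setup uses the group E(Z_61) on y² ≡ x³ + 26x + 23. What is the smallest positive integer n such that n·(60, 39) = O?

3

2P: tangent at (60, 39): λ = (3·60² + 26)/(2·39) ≡ 29/17. 17⁻¹ ≡ 18 (mod 61), so λ ≡ 29·18 ≡ 34.
  x = λ² - 60 - 60 = 1156 - 120 ≡ 60; y = λ·(60 - 60) - 39 ≡ 22. → (60, 22)
3P: (60, 22) + (60, 39): same x and y₁ ≡ -y₂, so the sum is O.
3P = O, so the order is 3.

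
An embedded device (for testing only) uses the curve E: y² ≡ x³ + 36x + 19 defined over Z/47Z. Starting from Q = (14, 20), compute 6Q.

Double-and-add on 6 = (110)₂. Start with Q = (14, 20) for the leading 1-bit.
double: tangent at (14, 20): λ = (3·14² + 36)/(2·20) ≡ 13/40. 40⁻¹ ≡ 20 (mod 47), so λ ≡ 13·20 ≡ 25.
  x = λ² - 14 - 14 = 625 - 28 ≡ 33; y = λ·(14 - 33) - 20 ≡ 22. → (33, 22)
add Q: (33, 22) + (14, 20). λ = (20 - 22)/(14 - 33) ≡ 45/28 mod 47. 28⁻¹ ≡ 42 (mod 47) since 28·42 = 1176 ≡ 1, so λ ≡ 10.
  x = λ² - 33 - 14 = 100 - 47 ≡ 6; y = λ·(33 - 6) - 22 ≡ 13. → (6, 13)
double: tangent at (6, 13): λ = (3·6² + 36)/(2·13) ≡ 3/26. 26⁻¹ ≡ 38 (mod 47), so λ ≡ 3·38 ≡ 20.
  x = λ² - 6 - 6 = 400 - 12 ≡ 12; y = λ·(6 - 12) - 13 ≡ 8. → (12, 8)

(12, 8)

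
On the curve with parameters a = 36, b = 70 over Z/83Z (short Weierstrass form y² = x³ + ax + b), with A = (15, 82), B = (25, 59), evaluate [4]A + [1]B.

First 4A:
Repeated addition: build up to 4A.
2A: tangent at (15, 82): λ = (3·15² + 36)/(2·82) ≡ 47/81. 81⁻¹ ≡ 41 (mod 83), so λ ≡ 47·41 ≡ 18.
  x = λ² - 15 - 15 = 324 - 30 ≡ 45; y = λ·(15 - 45) - 82 ≡ 42. → (45, 42)
3A: (45, 42) + (15, 82). λ = (82 - 42)/(15 - 45) ≡ 40/53 mod 83. 53⁻¹ ≡ 47 (mod 83), so λ ≡ 54.
  x = λ² - 45 - 15 = 2916 - 60 ≡ 34; y = λ·(45 - 34) - 42 ≡ 54. → (34, 54)
4A: (34, 54) + (15, 82). λ = (82 - 54)/(15 - 34) ≡ 28/64 mod 83. 64⁻¹ ≡ 48 (mod 83), so λ ≡ 16.
  x = λ² - 34 - 15 = 256 - 49 ≡ 41; y = λ·(34 - 41) - 54 ≡ 0. → (41, 0)
4A = (41, 0).
Finally 4A + B:
(41, 0) + (25, 59). λ = (59 - 0)/(25 - 41) ≡ 59/67 mod 83. 67⁻¹ ≡ 57 (mod 83) since 67·57 = 3819 ≡ 1, so λ ≡ 43.
  x = λ² - 41 - 25 = 1849 - 66 ≡ 40; y = λ·(41 - 40) - 0 ≡ 43. → (40, 43)

(40, 43)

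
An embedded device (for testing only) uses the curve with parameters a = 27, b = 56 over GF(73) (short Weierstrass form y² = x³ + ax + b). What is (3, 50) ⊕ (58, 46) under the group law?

(3, 50) + (58, 46). λ = (46 - 50)/(58 - 3) ≡ 69/55 mod 73. 55⁻¹ ≡ 4 (mod 73) since 55·4 = 220 ≡ 1, so λ ≡ 57.
  x = λ² - 3 - 58 = 3249 - 61 ≡ 49; y = λ·(3 - 49) - 50 ≡ 29. → (49, 29)

(49, 29)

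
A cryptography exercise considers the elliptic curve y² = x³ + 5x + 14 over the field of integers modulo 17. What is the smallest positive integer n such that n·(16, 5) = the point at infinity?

2P: tangent at (16, 5): λ = (3·16² + 5)/(2·5) ≡ 8/10. 10⁻¹ ≡ 12 (mod 17), so λ ≡ 8·12 ≡ 11.
  x = λ² - 16 - 16 = 121 - 32 ≡ 4; y = λ·(16 - 4) - 5 ≡ 8. → (4, 8)
3P: (4, 8) + (16, 5). λ = (5 - 8)/(16 - 4) ≡ 14/12 mod 17. 12⁻¹ ≡ 10 (mod 17), so λ ≡ 4.
  x = λ² - 4 - 16 = 16 - 20 ≡ 13; y = λ·(4 - 13) - 8 ≡ 7. → (13, 7)
4P: (13, 7) + (16, 5). λ = (5 - 7)/(16 - 13) ≡ 15/3 mod 17. 3⁻¹ ≡ 6 (mod 17), so λ ≡ 5.
  x = λ² - 13 - 16 = 25 - 29 ≡ 13; y = λ·(13 - 13) - 7 ≡ 10. → (13, 10)
5P: (13, 10) + (16, 5). λ = (5 - 10)/(16 - 13) ≡ 12/3 mod 17. 3⁻¹ ≡ 6 (mod 17), so λ ≡ 4.
  x = λ² - 13 - 16 = 16 - 29 ≡ 4; y = λ·(13 - 4) - 10 ≡ 9. → (4, 9)
6P: (4, 9) + (16, 5). λ = (5 - 9)/(16 - 4) ≡ 13/12 mod 17. 12⁻¹ ≡ 10 (mod 17) since 12·10 = 120 ≡ 1, so λ ≡ 11.
  x = λ² - 4 - 16 = 121 - 20 ≡ 16; y = λ·(4 - 16) - 9 ≡ 12. → (16, 12)
7P: (16, 12) + (16, 5): same x and y₁ ≡ -y₂, so the sum is the point at infinity.
7P = the point at infinity, so the order is 7.

7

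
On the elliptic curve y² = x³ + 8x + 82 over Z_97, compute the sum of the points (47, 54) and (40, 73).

(53, 87)

(47, 54) + (40, 73). λ = (73 - 54)/(40 - 47) ≡ 19/90 mod 97. 90⁻¹ ≡ 83 (mod 97) since 90·83 = 7470 ≡ 1, so λ ≡ 25.
  x = λ² - 47 - 40 = 625 - 87 ≡ 53; y = λ·(47 - 53) - 54 ≡ 87. → (53, 87)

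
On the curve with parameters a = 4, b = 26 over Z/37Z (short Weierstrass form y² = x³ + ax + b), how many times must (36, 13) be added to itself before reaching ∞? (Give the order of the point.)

2P: tangent at (36, 13): λ = (3·36² + 4)/(2·13) ≡ 7/26. 26⁻¹ ≡ 10 (mod 37), so λ ≡ 7·10 ≡ 33.
  x = λ² - 36 - 36 = 1089 - 72 ≡ 18; y = λ·(36 - 18) - 13 ≡ 26. → (18, 26)
3P: (18, 26) + (36, 13). λ = (13 - 26)/(36 - 18) ≡ 24/18 mod 37. 18⁻¹ ≡ 35 (mod 37) since 18·35 = 630 ≡ 1, so λ ≡ 26.
  x = λ² - 18 - 36 = 676 - 54 ≡ 30; y = λ·(18 - 30) - 26 ≡ 32. → (30, 32)
4P: (30, 32) + (36, 13). λ = (13 - 32)/(36 - 30) ≡ 18/6 mod 37. 6⁻¹ ≡ 31 (mod 37) since 6·31 = 186 ≡ 1, so λ ≡ 3.
  x = λ² - 30 - 36 = 9 - 66 ≡ 17; y = λ·(30 - 17) - 32 ≡ 7. → (17, 7)
5P: (17, 7) + (36, 13). λ = (13 - 7)/(36 - 17) ≡ 6/19 mod 37. 19⁻¹ ≡ 2 (mod 37), so λ ≡ 12.
  x = λ² - 17 - 36 = 144 - 53 ≡ 17; y = λ·(17 - 17) - 7 ≡ 30. → (17, 30)
6P: (17, 30) + (36, 13). λ = (13 - 30)/(36 - 17) ≡ 20/19 mod 37. 19⁻¹ ≡ 2 (mod 37), so λ ≡ 3.
  x = λ² - 17 - 36 = 9 - 53 ≡ 30; y = λ·(17 - 30) - 30 ≡ 5. → (30, 5)
7P: (30, 5) + (36, 13). λ = (13 - 5)/(36 - 30) ≡ 8/6 mod 37. 6⁻¹ ≡ 31 (mod 37), so λ ≡ 26.
  x = λ² - 30 - 36 = 676 - 66 ≡ 18; y = λ·(30 - 18) - 5 ≡ 11. → (18, 11)
8P: (18, 11) + (36, 13). λ = (13 - 11)/(36 - 18) ≡ 2/18 mod 37. 18⁻¹ ≡ 35 (mod 37), so λ ≡ 33.
  x = λ² - 18 - 36 = 1089 - 54 ≡ 36; y = λ·(18 - 36) - 11 ≡ 24. → (36, 24)
9P: (36, 24) + (36, 13): same x and y₁ ≡ -y₂, so the sum is ∞.
9P = ∞, so the order is 9.

9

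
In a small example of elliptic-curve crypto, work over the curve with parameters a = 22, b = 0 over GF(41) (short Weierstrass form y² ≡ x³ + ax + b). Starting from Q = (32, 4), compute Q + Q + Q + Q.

Double-and-add on 4 = (100)₂. Start with Q = (32, 4) for the leading 1-bit.
double: tangent at (32, 4): λ = (3·32² + 22)/(2·4) ≡ 19/8. 8⁻¹ ≡ 36 (mod 41), so λ ≡ 19·36 ≡ 28.
  x = λ² - 32 - 32 = 784 - 64 ≡ 23; y = λ·(32 - 23) - 4 ≡ 2. → (23, 2)
double: tangent at (23, 2): λ = (3·23² + 22)/(2·2) ≡ 10/4. 4⁻¹ ≡ 31 (mod 41), so λ ≡ 10·31 ≡ 23.
  x = λ² - 23 - 23 = 529 - 46 ≡ 32; y = λ·(23 - 32) - 2 ≡ 37. → (32, 37)

(32, 37)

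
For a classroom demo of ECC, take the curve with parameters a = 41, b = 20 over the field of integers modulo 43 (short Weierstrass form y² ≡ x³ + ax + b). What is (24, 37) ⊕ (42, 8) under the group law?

(36, 11)

(24, 37) + (42, 8). λ = (8 - 37)/(42 - 24) ≡ 14/18 mod 43. 18⁻¹ ≡ 12 (mod 43), so λ ≡ 39.
  x = λ² - 24 - 42 = 1521 - 66 ≡ 36; y = λ·(24 - 36) - 37 ≡ 11. → (36, 11)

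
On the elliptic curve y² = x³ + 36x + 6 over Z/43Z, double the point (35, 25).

tangent at (35, 25): λ = (3·35² + 36)/(2·25) ≡ 13/7. 7⁻¹ ≡ 37 (mod 43) since 7·37 = 259 ≡ 1, so λ ≡ 13·37 ≡ 8.
  x = λ² - 35 - 35 = 64 - 70 ≡ 37; y = λ·(35 - 37) - 25 ≡ 2. → (37, 2)

(37, 2)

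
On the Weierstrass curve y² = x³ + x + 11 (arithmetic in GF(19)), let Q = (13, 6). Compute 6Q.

Double-and-add on 6 = (110)₂. Start with Q = (13, 6) for the leading 1-bit.
double: tangent at (13, 6): λ = (3·13² + 1)/(2·6) ≡ 14/12. 12⁻¹ ≡ 8 (mod 19), so λ ≡ 14·8 ≡ 17.
  x = λ² - 13 - 13 = 289 - 26 ≡ 16; y = λ·(13 - 16) - 6 ≡ 0. → (16, 0)
add Q: (16, 0) + (13, 6). λ = (6 - 0)/(13 - 16) ≡ 6/16 mod 19. 16⁻¹ ≡ 6 (mod 19) since 16·6 = 96 ≡ 1, so λ ≡ 17.
  x = λ² - 16 - 13 = 289 - 29 ≡ 13; y = λ·(16 - 13) - 0 ≡ 13. → (13, 13)
double: tangent at (13, 13): λ = (3·13² + 1)/(2·13) ≡ 14/7. 7⁻¹ ≡ 11 (mod 19), so λ ≡ 14·11 ≡ 2.
  x = λ² - 13 - 13 = 4 - 26 ≡ 16; y = λ·(13 - 16) - 13 ≡ 0. → (16, 0)

(16, 0)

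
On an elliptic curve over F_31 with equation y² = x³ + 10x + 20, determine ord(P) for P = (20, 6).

9

2P: tangent at (20, 6): λ = (3·20² + 10)/(2·6) ≡ 1/12. 12⁻¹ ≡ 13 (mod 31), so λ ≡ 1·13 ≡ 13.
  x = λ² - 20 - 20 = 169 - 40 ≡ 5; y = λ·(20 - 5) - 6 ≡ 3. → (5, 3)
3P: (5, 3) + (20, 6). λ = (6 - 3)/(20 - 5) ≡ 3/15 mod 31. 15⁻¹ ≡ 29 (mod 31) since 15·29 = 435 ≡ 1, so λ ≡ 25.
  x = λ² - 5 - 20 = 625 - 25 ≡ 11; y = λ·(5 - 11) - 3 ≡ 2. → (11, 2)
4P: (11, 2) + (20, 6). λ = (6 - 2)/(20 - 11) ≡ 4/9 mod 31. 9⁻¹ ≡ 7 (mod 31), so λ ≡ 28.
  x = λ² - 11 - 20 = 784 - 31 ≡ 9; y = λ·(11 - 9) - 2 ≡ 23. → (9, 23)
5P: (9, 23) + (20, 6). λ = (6 - 23)/(20 - 9) ≡ 14/11 mod 31. 11⁻¹ ≡ 17 (mod 31), so λ ≡ 21.
  x = λ² - 9 - 20 = 441 - 29 ≡ 9; y = λ·(9 - 9) - 23 ≡ 8. → (9, 8)
6P: (9, 8) + (20, 6). λ = (6 - 8)/(20 - 9) ≡ 29/11 mod 31. 11⁻¹ ≡ 17 (mod 31) since 11·17 = 187 ≡ 1, so λ ≡ 28.
  x = λ² - 9 - 20 = 784 - 29 ≡ 11; y = λ·(9 - 11) - 8 ≡ 29. → (11, 29)
7P: (11, 29) + (20, 6). λ = (6 - 29)/(20 - 11) ≡ 8/9 mod 31. 9⁻¹ ≡ 7 (mod 31) since 9·7 = 63 ≡ 1, so λ ≡ 25.
  x = λ² - 11 - 20 = 625 - 31 ≡ 5; y = λ·(11 - 5) - 29 ≡ 28. → (5, 28)
8P: (5, 28) + (20, 6). λ = (6 - 28)/(20 - 5) ≡ 9/15 mod 31. 15⁻¹ ≡ 29 (mod 31) since 15·29 = 435 ≡ 1, so λ ≡ 13.
  x = λ² - 5 - 20 = 169 - 25 ≡ 20; y = λ·(5 - 20) - 28 ≡ 25. → (20, 25)
9P: (20, 25) + (20, 6): same x and y₁ ≡ -y₂, so the sum is the point at infinity.
9P = the point at infinity, so the order is 9.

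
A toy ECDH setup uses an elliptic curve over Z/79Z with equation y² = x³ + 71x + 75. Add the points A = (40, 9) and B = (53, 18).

(58, 15)

(40, 9) + (53, 18). λ = (18 - 9)/(53 - 40) ≡ 9/13 mod 79. 13⁻¹ ≡ 73 (mod 79) since 13·73 = 949 ≡ 1, so λ ≡ 25.
  x = λ² - 40 - 53 = 625 - 93 ≡ 58; y = λ·(40 - 58) - 9 ≡ 15. → (58, 15)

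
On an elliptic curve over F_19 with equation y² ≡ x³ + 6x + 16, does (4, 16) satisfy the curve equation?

yes

y² = 16² ≡ 9; x³ + 6x + 16 = 104 ≡ 9 (mod 19). 9 = 9.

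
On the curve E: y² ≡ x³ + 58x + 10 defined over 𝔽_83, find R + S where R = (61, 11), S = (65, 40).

(61, 11) + (65, 40). λ = (40 - 11)/(65 - 61) ≡ 29/4 mod 83. 4⁻¹ ≡ 21 (mod 83), so λ ≡ 28.
  x = λ² - 61 - 65 = 784 - 126 ≡ 77; y = λ·(61 - 77) - 11 ≡ 39. → (77, 39)

(77, 39)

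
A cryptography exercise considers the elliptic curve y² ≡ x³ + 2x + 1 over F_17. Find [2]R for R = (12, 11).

tangent at (12, 11): λ = (3·12² + 2)/(2·11) ≡ 9/5. 5⁻¹ ≡ 7 (mod 17), so λ ≡ 9·7 ≡ 12.
  x = λ² - 12 - 12 = 144 - 24 ≡ 1; y = λ·(12 - 1) - 11 ≡ 2. → (1, 2)

(1, 2)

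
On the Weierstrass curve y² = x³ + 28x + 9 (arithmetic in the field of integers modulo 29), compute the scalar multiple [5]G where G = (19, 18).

Double-and-add on 5 = (101)₂. Start with G = (19, 18) for the leading 1-bit.
double: tangent at (19, 18): λ = (3·19² + 28)/(2·18) ≡ 9/7. 7⁻¹ ≡ 25 (mod 29), so λ ≡ 9·25 ≡ 22.
  x = λ² - 19 - 19 = 484 - 38 ≡ 11; y = λ·(19 - 11) - 18 ≡ 13. → (11, 13)
double: tangent at (11, 13): λ = (3·11² + 28)/(2·13) ≡ 14/26. 26⁻¹ ≡ 19 (mod 29), so λ ≡ 14·19 ≡ 5.
  x = λ² - 11 - 11 = 25 - 22 ≡ 3; y = λ·(11 - 3) - 13 ≡ 27. → (3, 27)
add G: (3, 27) + (19, 18). λ = (18 - 27)/(19 - 3) ≡ 20/16 mod 29. 16⁻¹ ≡ 20 (mod 29), so λ ≡ 23.
  x = λ² - 3 - 19 = 529 - 22 ≡ 14; y = λ·(3 - 14) - 27 ≡ 10. → (14, 10)

(14, 10)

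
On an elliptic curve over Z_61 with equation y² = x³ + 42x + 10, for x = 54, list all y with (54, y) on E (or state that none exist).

x³ + 42x + 10 = 159742 ≡ 44 (mod 61).
44 is a non-residue mod 61; no y exists.

none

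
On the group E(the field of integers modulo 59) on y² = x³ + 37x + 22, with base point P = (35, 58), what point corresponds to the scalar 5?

Double-and-add on 5 = (101)₂. Start with P = (35, 58) for the leading 1-bit.
double: tangent at (35, 58): λ = (3·35² + 37)/(2·58) ≡ 54/57. 57⁻¹ ≡ 29 (mod 59), so λ ≡ 54·29 ≡ 32.
  x = λ² - 35 - 35 = 1024 - 70 ≡ 10; y = λ·(35 - 10) - 58 ≡ 34. → (10, 34)
double: tangent at (10, 34): λ = (3·10² + 37)/(2·34) ≡ 42/9. 9⁻¹ ≡ 46 (mod 59) since 9·46 = 414 ≡ 1, so λ ≡ 42·46 ≡ 44.
  x = λ² - 10 - 10 = 1936 - 20 ≡ 28; y = λ·(10 - 28) - 34 ≡ 0. → (28, 0)
add P: (28, 0) + (35, 58). λ = (58 - 0)/(35 - 28) ≡ 58/7 mod 59. 7⁻¹ ≡ 17 (mod 59) since 7·17 = 119 ≡ 1, so λ ≡ 42.
  x = λ² - 28 - 35 = 1764 - 63 ≡ 49; y = λ·(28 - 49) - 0 ≡ 3. → (49, 3)

(49, 3)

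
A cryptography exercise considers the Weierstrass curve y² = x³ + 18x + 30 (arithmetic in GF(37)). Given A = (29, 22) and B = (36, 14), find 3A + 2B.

First 3A:
Repeated addition: build up to 3A.
2A: tangent at (29, 22): λ = (3·29² + 18)/(2·22) ≡ 25/7. 7⁻¹ ≡ 16 (mod 37), so λ ≡ 25·16 ≡ 30.
  x = λ² - 29 - 29 = 900 - 58 ≡ 28; y = λ·(29 - 28) - 22 ≡ 8. → (28, 8)
3A: (28, 8) + (29, 22). λ = (22 - 8)/(29 - 28) ≡ 14/1 mod 37. 1⁻¹ ≡ 1 (mod 37), so λ ≡ 14.
  x = λ² - 28 - 29 = 196 - 57 ≡ 28; y = λ·(28 - 28) - 8 ≡ 29. → (28, 29)
3A = (28, 29).
Next 2B:
Repeated addition: build up to 2B.
2B: tangent at (36, 14): λ = (3·36² + 18)/(2·14) ≡ 21/28. 28⁻¹ ≡ 4 (mod 37), so λ ≡ 21·4 ≡ 10.
  x = λ² - 36 - 36 = 100 - 72 ≡ 28; y = λ·(36 - 28) - 14 ≡ 29. → (28, 29)
2B = (28, 29).
Finally 3A + 2B:
tangent at (28, 29): λ = (3·28² + 18)/(2·29) ≡ 2/21. 21⁻¹ ≡ 30 (mod 37), so λ ≡ 2·30 ≡ 23.
  x = λ² - 28 - 28 = 529 - 56 ≡ 29; y = λ·(28 - 29) - 29 ≡ 22. → (29, 22)

(29, 22)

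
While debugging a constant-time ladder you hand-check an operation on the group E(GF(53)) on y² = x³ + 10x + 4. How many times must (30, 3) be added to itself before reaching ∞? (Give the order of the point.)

12

2P: tangent at (30, 3): λ = (3·30² + 10)/(2·3) ≡ 7/6. 6⁻¹ ≡ 9 (mod 53), so λ ≡ 7·9 ≡ 10.
  x = λ² - 30 - 30 = 100 - 60 ≡ 40; y = λ·(30 - 40) - 3 ≡ 3. → (40, 3)
3P: (40, 3) + (30, 3). λ = (3 - 3)/(30 - 40) ≡ 0/43 mod 53. 43⁻¹ ≡ 37 (mod 53) since 43·37 = 1591 ≡ 1, so λ ≡ 0.
  x = λ² - 40 - 30 = 0 - 70 ≡ 36; y = λ·(40 - 36) - 3 ≡ 50. → (36, 50)
4P: (36, 50) + (30, 3). λ = (3 - 50)/(30 - 36) ≡ 6/47 mod 53. 47⁻¹ ≡ 44 (mod 53), so λ ≡ 52.
  x = λ² - 36 - 30 = 2704 - 66 ≡ 41; y = λ·(36 - 41) - 50 ≡ 8. → (41, 8)
5P: (41, 8) + (30, 3). λ = (3 - 8)/(30 - 41) ≡ 48/42 mod 53. 42⁻¹ ≡ 24 (mod 53), so λ ≡ 39.
  x = λ² - 41 - 30 = 1521 - 71 ≡ 19; y = λ·(41 - 19) - 8 ≡ 2. → (19, 2)
6P: (19, 2) + (30, 3). λ = (3 - 2)/(30 - 19) ≡ 1/11 mod 53. 11⁻¹ ≡ 29 (mod 53), so λ ≡ 29.
  x = λ² - 19 - 30 = 841 - 49 ≡ 50; y = λ·(19 - 50) - 2 ≡ 0. → (50, 0)
7P: (50, 0) + (30, 3). λ = (3 - 0)/(30 - 50) ≡ 3/33 mod 53. 33⁻¹ ≡ 45 (mod 53) since 33·45 = 1485 ≡ 1, so λ ≡ 29.
  x = λ² - 50 - 30 = 841 - 80 ≡ 19; y = λ·(50 - 19) - 0 ≡ 51. → (19, 51)
8P: (19, 51) + (30, 3). λ = (3 - 51)/(30 - 19) ≡ 5/11 mod 53. 11⁻¹ ≡ 29 (mod 53), so λ ≡ 39.
  x = λ² - 19 - 30 = 1521 - 49 ≡ 41; y = λ·(19 - 41) - 51 ≡ 45. → (41, 45)
9P: (41, 45) + (30, 3). λ = (3 - 45)/(30 - 41) ≡ 11/42 mod 53. 42⁻¹ ≡ 24 (mod 53), so λ ≡ 52.
  x = λ² - 41 - 30 = 2704 - 71 ≡ 36; y = λ·(41 - 36) - 45 ≡ 3. → (36, 3)
10P: (36, 3) + (30, 3). λ = (3 - 3)/(30 - 36) ≡ 0/47 mod 53. 47⁻¹ ≡ 44 (mod 53) since 47·44 = 2068 ≡ 1, so λ ≡ 0.
  x = λ² - 36 - 30 = 0 - 66 ≡ 40; y = λ·(36 - 40) - 3 ≡ 50. → (40, 50)
11P: (40, 50) + (30, 3). λ = (3 - 50)/(30 - 40) ≡ 6/43 mod 53. 43⁻¹ ≡ 37 (mod 53), so λ ≡ 10.
  x = λ² - 40 - 30 = 100 - 70 ≡ 30; y = λ·(40 - 30) - 50 ≡ 50. → (30, 50)
12P: (30, 50) + (30, 3): same x and y₁ ≡ -y₂, so the sum is ∞.
12P = ∞, so the order is 12.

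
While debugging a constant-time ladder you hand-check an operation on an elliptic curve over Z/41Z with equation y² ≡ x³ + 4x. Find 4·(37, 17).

Write G = (37, 17).
Repeated addition: build up to 4G.
2G: tangent at (37, 17): λ = (3·37² + 4)/(2·17) ≡ 11/34. 34⁻¹ ≡ 35 (mod 41), so λ ≡ 11·35 ≡ 16.
  x = λ² - 37 - 37 = 256 - 74 ≡ 18; y = λ·(37 - 18) - 17 ≡ 0. → (18, 0)
3G: (18, 0) + (37, 17). λ = (17 - 0)/(37 - 18) ≡ 17/19 mod 41. 19⁻¹ ≡ 13 (mod 41) since 19·13 = 247 ≡ 1, so λ ≡ 16.
  x = λ² - 18 - 37 = 256 - 55 ≡ 37; y = λ·(18 - 37) - 0 ≡ 24. → (37, 24)
4G: (37, 24) + (37, 17): same x and y₁ ≡ -y₂, so the sum is O.

O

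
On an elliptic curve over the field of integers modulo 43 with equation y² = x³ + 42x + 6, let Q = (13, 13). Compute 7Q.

(19, 40)

Double-and-add on 7 = (111)₂. Start with Q = (13, 13) for the leading 1-bit.
double: tangent at (13, 13): λ = (3·13² + 42)/(2·13) ≡ 33/26. 26⁻¹ ≡ 5 (mod 43) since 26·5 = 130 ≡ 1, so λ ≡ 33·5 ≡ 36.
  x = λ² - 13 - 13 = 1296 - 26 ≡ 23; y = λ·(13 - 23) - 13 ≡ 14. → (23, 14)
add Q: (23, 14) + (13, 13). λ = (13 - 14)/(13 - 23) ≡ 42/33 mod 43. 33⁻¹ ≡ 30 (mod 43), so λ ≡ 13.
  x = λ² - 23 - 13 = 169 - 36 ≡ 4; y = λ·(23 - 4) - 14 ≡ 18. → (4, 18)
double: tangent at (4, 18): λ = (3·4² + 42)/(2·18) ≡ 4/36. 36⁻¹ ≡ 6 (mod 43), so λ ≡ 4·6 ≡ 24.
  x = λ² - 4 - 4 = 576 - 8 ≡ 9; y = λ·(4 - 9) - 18 ≡ 34. → (9, 34)
add Q: (9, 34) + (13, 13). λ = (13 - 34)/(13 - 9) ≡ 22/4 mod 43. 4⁻¹ ≡ 11 (mod 43) since 4·11 = 44 ≡ 1, so λ ≡ 27.
  x = λ² - 9 - 13 = 729 - 22 ≡ 19; y = λ·(9 - 19) - 34 ≡ 40. → (19, 40)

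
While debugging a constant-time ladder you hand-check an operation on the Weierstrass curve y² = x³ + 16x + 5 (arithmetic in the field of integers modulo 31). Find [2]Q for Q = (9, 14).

(23, 27)

tangent at (9, 14): λ = (3·9² + 16)/(2·14) ≡ 11/28. 28⁻¹ ≡ 10 (mod 31) since 28·10 = 280 ≡ 1, so λ ≡ 11·10 ≡ 17.
  x = λ² - 9 - 9 = 289 - 18 ≡ 23; y = λ·(9 - 23) - 14 ≡ 27. → (23, 27)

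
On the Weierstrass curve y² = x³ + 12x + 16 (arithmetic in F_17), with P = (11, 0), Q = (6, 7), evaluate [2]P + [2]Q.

First 2P:
Repeated addition: build up to 2P.
2P: (11, 0) + (11, 0): same x and y₁ ≡ -y₂, so the sum is ∞.
2P = ∞.
Next 2Q:
Repeated addition: build up to 2Q.
2Q: tangent at (6, 7): λ = (3·6² + 12)/(2·7) ≡ 1/14. 14⁻¹ ≡ 11 (mod 17), so λ ≡ 1·11 ≡ 11.
  x = λ² - 6 - 6 = 121 - 12 ≡ 7; y = λ·(6 - 7) - 7 ≡ 16. → (7, 16)
2Q = (7, 16).
Finally 2P + 2Q:
∞ + (7, 16) = (7, 16) (identity).

(7, 16)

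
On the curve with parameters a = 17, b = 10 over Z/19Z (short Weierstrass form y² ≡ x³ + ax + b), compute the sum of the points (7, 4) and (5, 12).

(4, 3)

(7, 4) + (5, 12). λ = (12 - 4)/(5 - 7) ≡ 8/17 mod 19. 17⁻¹ ≡ 9 (mod 19), so λ ≡ 15.
  x = λ² - 7 - 5 = 225 - 12 ≡ 4; y = λ·(7 - 4) - 4 ≡ 3. → (4, 3)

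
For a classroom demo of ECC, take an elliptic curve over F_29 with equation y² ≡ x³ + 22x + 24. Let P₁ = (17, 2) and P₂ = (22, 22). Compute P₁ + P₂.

(17, 2) + (22, 22). λ = (22 - 2)/(22 - 17) ≡ 20/5 mod 29. 5⁻¹ ≡ 6 (mod 29), so λ ≡ 4.
  x = λ² - 17 - 22 = 16 - 39 ≡ 6; y = λ·(17 - 6) - 2 ≡ 13. → (6, 13)

(6, 13)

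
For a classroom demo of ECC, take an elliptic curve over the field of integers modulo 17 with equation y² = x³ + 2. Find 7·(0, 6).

(0, 6)

Write G = (0, 6).
Repeated addition: build up to 7G.
2G: tangent at (0, 6): λ = (3·0² + 0)/(2·6) ≡ 0/12. 12⁻¹ ≡ 10 (mod 17), so λ ≡ 0·10 ≡ 0.
  x = λ² - 0 - 0 = 0 - 0 ≡ 0; y = λ·(0 - 0) - 6 ≡ 11. → (0, 11)
3G: (0, 11) + (0, 6): same x and y₁ ≡ -y₂, so the sum is the point at infinity.
4G: the point at infinity + (0, 6) = (0, 6) (identity).
5G: tangent at (0, 6): λ = (3·0² + 0)/(2·6) ≡ 0/12. 12⁻¹ ≡ 10 (mod 17), so λ ≡ 0·10 ≡ 0.
  x = λ² - 0 - 0 = 0 - 0 ≡ 0; y = λ·(0 - 0) - 6 ≡ 11. → (0, 11)
6G: (0, 11) + (0, 6): same x and y₁ ≡ -y₂, so the sum is the point at infinity.
7G: the point at infinity + (0, 6) = (0, 6) (identity).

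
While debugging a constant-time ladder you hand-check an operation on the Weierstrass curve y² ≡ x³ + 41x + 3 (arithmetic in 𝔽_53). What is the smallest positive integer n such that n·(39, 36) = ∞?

3

2P: tangent at (39, 36): λ = (3·39² + 41)/(2·36) ≡ 46/19. 19⁻¹ ≡ 14 (mod 53), so λ ≡ 46·14 ≡ 8.
  x = λ² - 39 - 39 = 64 - 78 ≡ 39; y = λ·(39 - 39) - 36 ≡ 17. → (39, 17)
3P: (39, 17) + (39, 36): same x and y₁ ≡ -y₂, so the sum is ∞.
3P = ∞, so the order is 3.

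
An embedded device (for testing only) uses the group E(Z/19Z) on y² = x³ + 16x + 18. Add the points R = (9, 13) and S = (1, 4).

(7, 13)

(9, 13) + (1, 4). λ = (4 - 13)/(1 - 9) ≡ 10/11 mod 19. 11⁻¹ ≡ 7 (mod 19), so λ ≡ 13.
  x = λ² - 9 - 1 = 169 - 10 ≡ 7; y = λ·(9 - 7) - 13 ≡ 13. → (7, 13)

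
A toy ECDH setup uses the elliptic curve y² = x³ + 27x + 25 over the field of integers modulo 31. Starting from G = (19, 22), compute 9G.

Double-and-add on 9 = (1001)₂. Start with G = (19, 22) for the leading 1-bit.
double: tangent at (19, 22): λ = (3·19² + 27)/(2·22) ≡ 25/13. 13⁻¹ ≡ 12 (mod 31), so λ ≡ 25·12 ≡ 21.
  x = λ² - 19 - 19 = 441 - 38 ≡ 0; y = λ·(19 - 0) - 22 ≡ 5. → (0, 5)
double: tangent at (0, 5): λ = (3·0² + 27)/(2·5) ≡ 27/10. 10⁻¹ ≡ 28 (mod 31), so λ ≡ 27·28 ≡ 12.
  x = λ² - 0 - 0 = 144 - 0 ≡ 20; y = λ·(0 - 20) - 5 ≡ 3. → (20, 3)
double: tangent at (20, 3): λ = (3·20² + 27)/(2·3) ≡ 18/6. 6⁻¹ ≡ 26 (mod 31), so λ ≡ 18·26 ≡ 3.
  x = λ² - 20 - 20 = 9 - 40 ≡ 0; y = λ·(20 - 0) - 3 ≡ 26. → (0, 26)
add G: (0, 26) + (19, 22). λ = (22 - 26)/(19 - 0) ≡ 27/19 mod 31. 19⁻¹ ≡ 18 (mod 31), so λ ≡ 21.
  x = λ² - 0 - 19 = 441 - 19 ≡ 19; y = λ·(0 - 19) - 26 ≡ 9. → (19, 9)

(19, 9)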